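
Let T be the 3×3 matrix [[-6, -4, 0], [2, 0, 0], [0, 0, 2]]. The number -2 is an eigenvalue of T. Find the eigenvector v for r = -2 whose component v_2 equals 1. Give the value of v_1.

T + 2I = [[-4, -4, 0], [2, 2, 0], [0, 0, 4]].
Solving (T + 2I)v = 0 gives the eigenspace spanned by (-1, 1, 0).
With v_2 = 1, v = (-1, 1, 0), so v_1 = -1.

-1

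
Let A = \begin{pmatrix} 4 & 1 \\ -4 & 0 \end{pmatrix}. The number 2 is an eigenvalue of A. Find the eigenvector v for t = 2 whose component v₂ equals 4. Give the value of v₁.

-2

A − 2I = [[2, 1], [-4, -2]].
Solving (A − 2I)v = 0 gives the eigenspace spanned by (-2, 4).
With v₂ = 4, v = (-2, 4), so v₁ = -2.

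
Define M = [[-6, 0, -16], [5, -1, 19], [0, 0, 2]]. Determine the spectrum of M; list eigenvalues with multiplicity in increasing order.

-6, -1, 2

Characteristic polynomial: p(t) = t^3 + 5t^2 - 8t - 12 = (t - 2)(t + 1)(t + 6).
Roots (with multiplicity): -6, -1, 2.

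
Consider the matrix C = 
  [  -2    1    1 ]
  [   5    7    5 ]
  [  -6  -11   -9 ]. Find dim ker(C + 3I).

1

C + 3I = [[1, 1, 1], [5, 10, 5], [-6, -11, -6]].
This matrix has rank 2, so its null space has dimension 3 − 2 = 1.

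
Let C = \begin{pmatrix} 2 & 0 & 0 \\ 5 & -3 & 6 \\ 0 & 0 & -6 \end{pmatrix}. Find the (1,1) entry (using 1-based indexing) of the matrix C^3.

8

Characteristic polynomial: t^3 + 7t^2 - 36 = (t - 2)(t + 3)(t + 6), so the eigenvalues are -6, -3, 2.
t=2: eigenvector (1, 1, 0).
t=-3: eigenvector (0, 1, 0).
t=-6: eigenvector (0, -2, 1).
P = [[1, 0, 0], [1, 1, -2], [0, 0, 1]], D = diag(2, -3, -6), P⁻¹ = [[1, 0, 0], [-1, 1, 2], [0, 0, 1]].
C³ = P·diag(8, -27, -216)·P⁻¹ = [[8, 0, 0], [35, -27, 378], [0, 0, -216]].
The requested entry is 8.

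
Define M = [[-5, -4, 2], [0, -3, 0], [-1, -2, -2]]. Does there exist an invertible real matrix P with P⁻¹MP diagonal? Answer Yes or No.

Characteristic polynomial: p(μ) = μ^3 + 10μ^2 + 33μ + 36 = (μ + 3)^2(μ + 4).
μ = -3 has algebraic multiplicity 2; rank(M + 3I) = 1, so geometric multiplicity = 2.
Every eigenvalue has geometric = algebraic multiplicity, so M is diagonalizable.

Yes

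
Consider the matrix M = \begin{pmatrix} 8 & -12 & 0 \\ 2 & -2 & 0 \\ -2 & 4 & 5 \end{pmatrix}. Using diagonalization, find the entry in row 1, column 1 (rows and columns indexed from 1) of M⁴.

Characteristic polynomial: s^3 - 11s^2 + 38s - 40 = (s - 5)(s - 4)(s - 2), so the eigenvalues are 2, 4, 5.
s=5: eigenvector (0, 0, 1).
s=2: eigenvector (2, 1, 0).
s=4: eigenvector (3, 1, 2).
P = [[0, 2, 3], [0, 1, 1], [1, 0, 2]], D = diag(5, 2, 4), P⁻¹ = [[-2, 4, 1], [-1, 3, 0], [1, -2, 0]].
M⁴ = P·diag(625, 16, 256)·P⁻¹ = [[736, -1440, 0], [240, -464, 0], [-738, 1476, 625]].
The requested entry is 736.

736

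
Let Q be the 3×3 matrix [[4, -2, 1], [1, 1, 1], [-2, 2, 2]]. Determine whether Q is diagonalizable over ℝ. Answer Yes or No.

Characteristic polynomial: p(s) = s^3 - 7s^2 + 16s - 12 = (s - 3)(s - 2)^2.
s = 2 has algebraic multiplicity 2; rank(Q − 2I) = 2, so geometric multiplicity = 1.
Geometric multiplicity < algebraic multiplicity, so Q is not diagonalizable.

No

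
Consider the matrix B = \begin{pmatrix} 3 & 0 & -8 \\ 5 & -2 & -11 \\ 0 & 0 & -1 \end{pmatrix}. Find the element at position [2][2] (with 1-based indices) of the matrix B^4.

Characteristic polynomial: s^3 - 7s - 6 = (s - 3)(s + 1)(s + 2), so the eigenvalues are -2, -1, 3.
s=3: eigenvector (1, 1, 0).
s=-1: eigenvector (2, -1, 1).
s=-2: eigenvector (0, 1, 0).
P = [[1, 2, 0], [1, -1, 1], [0, 1, 0]], D = diag(3, -1, -2), P⁻¹ = [[1, 0, -2], [0, 0, 1], [-1, 1, 3]].
B⁴ = P·diag(81, 1, 16)·P⁻¹ = [[81, 0, -160], [65, 16, -115], [0, 0, 1]].
The requested entry is 16.

16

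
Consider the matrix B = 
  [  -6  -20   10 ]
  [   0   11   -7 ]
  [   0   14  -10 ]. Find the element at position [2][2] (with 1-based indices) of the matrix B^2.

Characteristic polynomial: t^3 + 5t^2 - 18t - 72 = (t - 4)(t + 3)(t + 6), so the eigenvalues are -6, -3, 4.
t=-6: eigenvector (1, 0, 0).
t=-3: eigenvector (0, 1, 2).
t=4: eigenvector (1, -1, -1).
P = [[1, 0, 1], [0, 1, -1], [0, 2, -1]], D = diag(-6, -3, 4), P⁻¹ = [[1, 2, -1], [0, -1, 1], [0, -2, 1]].
B² = P·diag(36, 9, 16)·P⁻¹ = [[36, 40, -20], [0, 23, -7], [0, 14, 2]].
The requested entry is 23.

23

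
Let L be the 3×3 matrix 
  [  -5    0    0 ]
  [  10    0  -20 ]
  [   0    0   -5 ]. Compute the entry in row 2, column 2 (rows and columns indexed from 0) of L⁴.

Characteristic polynomial: s^3 + 10s^2 + 25s = s(s + 5)^2, so the eigenvalues are -5, -5, 0.
s=-5: eigenvector (1, -2, 0).
s=0: eigenvector (0, 1, 0).
s=-5: eigenvector (1, 2, 1).
P = [[1, 0, 1], [-2, 1, 2], [0, 0, 1]], D = diag(-5, 0, -5), P⁻¹ = [[1, 0, -1], [2, 1, -4], [0, 0, 1]].
L⁴ = P·diag(625, 0, 625)·P⁻¹ = [[625, 0, 0], [-1250, 0, 2500], [0, 0, 625]].
The requested entry is 625.

625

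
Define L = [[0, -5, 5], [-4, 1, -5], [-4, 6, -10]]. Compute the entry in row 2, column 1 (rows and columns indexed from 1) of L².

16

Characteristic polynomial: μ^3 + 9μ^2 + 20μ = μ(μ + 4)(μ + 5), so the eigenvalues are -5, -4, 0.
μ=-4: eigenvector (0, 1, 1).
μ=-5: eigenvector (1, -1, -2).
μ=0: eigenvector (1, -1, -1).
P = [[0, 1, 1], [1, -1, -1], [1, -2, -1]], D = diag(-4, -5, 0), P⁻¹ = [[1, 1, 0], [0, 1, -1], [1, -1, 1]].
L² = P·diag(16, 25, 0)·P⁻¹ = [[0, 25, -25], [16, -9, 25], [16, -34, 50]].
The requested entry is 16.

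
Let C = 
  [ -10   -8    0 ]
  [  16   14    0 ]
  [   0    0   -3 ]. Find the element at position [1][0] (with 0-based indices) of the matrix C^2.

64

Characteristic polynomial: t^3 - t^2 - 24t - 36 = (t - 6)(t + 2)(t + 3), so the eigenvalues are -3, -2, 6.
t=6: eigenvector (1, -2, 0).
t=-2: eigenvector (1, -1, 0).
t=-3: eigenvector (0, 0, 1).
P = [[1, 1, 0], [-2, -1, 0], [0, 0, 1]], D = diag(6, -2, -3), P⁻¹ = [[-1, -1, 0], [2, 1, 0], [0, 0, 1]].
C² = P·diag(36, 4, 9)·P⁻¹ = [[-28, -32, 0], [64, 68, 0], [0, 0, 9]].
The requested entry is 64.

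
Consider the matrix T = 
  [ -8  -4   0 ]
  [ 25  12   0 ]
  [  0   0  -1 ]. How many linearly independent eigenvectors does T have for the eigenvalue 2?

1

T − 2I = [[-10, -4, 0], [25, 10, 0], [0, 0, -3]].
This matrix has rank 2, so its null space has dimension 3 − 2 = 1.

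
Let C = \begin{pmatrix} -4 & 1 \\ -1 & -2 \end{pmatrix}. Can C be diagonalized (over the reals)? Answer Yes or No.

No

Characteristic polynomial: p(μ) = μ^2 + 6μ + 9 = (μ + 3)^2.
μ = -3 has algebraic multiplicity 2; rank(C + 3I) = 1, so geometric multiplicity = 1.
Geometric multiplicity < algebraic multiplicity, so C is not diagonalizable.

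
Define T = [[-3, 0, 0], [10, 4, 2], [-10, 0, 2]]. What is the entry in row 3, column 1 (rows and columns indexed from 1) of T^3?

Characteristic polynomial: μ^3 - 3μ^2 - 10μ + 24 = (μ - 4)(μ - 2)(μ + 3), so the eigenvalues are -3, 2, 4.
μ=2: eigenvector (0, -1, 1).
μ=4: eigenvector (0, 1, 0).
μ=-3: eigenvector (1, -2, 2).
P = [[0, 0, 1], [-1, 1, -2], [1, 0, 2]], D = diag(2, 4, -3), P⁻¹ = [[-2, 0, 1], [0, 1, 1], [1, 0, 0]].
T³ = P·diag(8, 64, -27)·P⁻¹ = [[-27, 0, 0], [70, 64, 56], [-70, 0, 8]].
The requested entry is -70.

-70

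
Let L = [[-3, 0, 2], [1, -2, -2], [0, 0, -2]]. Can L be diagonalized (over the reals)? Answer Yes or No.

Yes

Characteristic polynomial: p(r) = r^3 + 7r^2 + 16r + 12 = (r + 2)^2(r + 3).
r = -2 has algebraic multiplicity 2; rank(L + 2I) = 1, so geometric multiplicity = 2.
Every eigenvalue has geometric = algebraic multiplicity, so L is diagonalizable.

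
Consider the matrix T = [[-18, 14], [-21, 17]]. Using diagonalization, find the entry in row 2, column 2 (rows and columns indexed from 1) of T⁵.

2777

Characteristic polynomial: s^2 + s - 12 = (s - 3)(s + 4), so the eigenvalues are -4, 3.
s=-4: eigenvector (1, 1).
s=3: eigenvector (-2, -3).
P = [[1, -2], [1, -3]], D = diag(-4, 3), P⁻¹ = [[3, -2], [1, -1]].
T⁵ = P·diag(-1024, 243)·P⁻¹ = [[-3558, 2534], [-3801, 2777]].
The requested entry is 2777.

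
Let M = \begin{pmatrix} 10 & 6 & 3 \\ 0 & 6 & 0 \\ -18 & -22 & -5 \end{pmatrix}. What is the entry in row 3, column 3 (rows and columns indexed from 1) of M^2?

-29

Characteristic polynomial: λ^3 - 11λ^2 + 34λ - 24 = (λ - 6)(λ - 4)(λ - 1), so the eigenvalues are 1, 4, 6.
λ=4: eigenvector (1, 0, -2).
λ=6: eigenvector (0, 1, -2).
λ=1: eigenvector (-1, 0, 3).
P = [[1, 0, -1], [0, 1, 0], [-2, -2, 3]], D = diag(4, 6, 1), P⁻¹ = [[3, 2, 1], [0, 1, 0], [2, 2, 1]].
M² = P·diag(16, 36, 1)·P⁻¹ = [[46, 30, 15], [0, 36, 0], [-90, -130, -29]].
The requested entry is -29.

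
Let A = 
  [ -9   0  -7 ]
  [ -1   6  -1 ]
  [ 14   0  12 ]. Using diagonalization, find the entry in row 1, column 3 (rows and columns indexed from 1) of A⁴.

Characteristic polynomial: s^3 - 9s^2 + 8s + 60 = (s - 6)(s - 5)(s + 2), so the eigenvalues are -2, 5, 6.
s=-2: eigenvector (1, 0, -1).
s=6: eigenvector (0, 1, 0).
s=5: eigenvector (-1, 1, 2).
P = [[1, 0, -1], [0, 1, 1], [-1, 0, 2]], D = diag(-2, 6, 5), P⁻¹ = [[2, 0, 1], [-1, 1, -1], [1, 0, 1]].
A⁴ = P·diag(16, 1296, 625)·P⁻¹ = [[-593, 0, -609], [-671, 1296, -671], [1218, 0, 1234]].
The requested entry is -609.

-609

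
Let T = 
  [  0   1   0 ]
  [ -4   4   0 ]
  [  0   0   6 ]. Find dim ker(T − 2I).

1

T − 2I = [[-2, 1, 0], [-4, 2, 0], [0, 0, 4]].
This matrix has rank 2, so its null space has dimension 3 − 2 = 1.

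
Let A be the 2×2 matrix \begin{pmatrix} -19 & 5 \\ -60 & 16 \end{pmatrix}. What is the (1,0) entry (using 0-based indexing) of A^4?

Characteristic polynomial: r^2 + 3r - 4 = (r - 1)(r + 4), so the eigenvalues are -4, 1.
r=1: eigenvector (-1, -4).
r=-4: eigenvector (1, 3).
P = [[-1, 1], [-4, 3]], D = diag(1, -4), P⁻¹ = [[3, -1], [4, -1]].
A⁴ = P·diag(1, 256)·P⁻¹ = [[1021, -255], [3060, -764]].
The requested entry is 3060.

3060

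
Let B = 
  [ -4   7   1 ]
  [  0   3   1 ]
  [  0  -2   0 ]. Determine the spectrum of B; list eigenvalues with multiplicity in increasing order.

-4, 1, 2

Characteristic polynomial: p(r) = r^3 + r^2 - 10r + 8 = (r - 2)(r - 1)(r + 4).
Roots (with multiplicity): -4, 1, 2.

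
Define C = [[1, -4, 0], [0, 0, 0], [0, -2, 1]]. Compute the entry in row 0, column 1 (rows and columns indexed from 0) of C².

-4

Characteristic polynomial: μ^3 - 2μ^2 + μ = μ(μ - 1)^2, so the eigenvalues are 0, 1, 1.
μ=1: eigenvector (-1, 0, -1).
μ=0: eigenvector (4, 1, 2).
μ=1: eigenvector (2, 0, 1).
P = [[-1, 4, 2], [0, 1, 0], [-1, 2, 1]], D = diag(1, 0, 1), P⁻¹ = [[1, 0, -2], [0, 1, 0], [1, -2, -1]].
C² = P·diag(1, 0, 1)·P⁻¹ = [[1, -4, 0], [0, 0, 0], [0, -2, 1]].
The requested entry is -4.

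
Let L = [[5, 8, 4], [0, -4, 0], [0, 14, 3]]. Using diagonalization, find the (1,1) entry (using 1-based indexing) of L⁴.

625

Characteristic polynomial: t^3 - 4t^2 - 17t + 60 = (t - 5)(t - 3)(t + 4), so the eigenvalues are -4, 3, 5.
t=3: eigenvector (-2, 0, 1).
t=-4: eigenvector (0, 1, -2).
t=5: eigenvector (1, 0, 0).
P = [[-2, 0, 1], [0, 1, 0], [1, -2, 0]], D = diag(3, -4, 5), P⁻¹ = [[0, 2, 1], [0, 1, 0], [1, 4, 2]].
L⁴ = P·diag(81, 256, 625)·P⁻¹ = [[625, 2176, 1088], [0, 256, 0], [0, -350, 81]].
The requested entry is 625.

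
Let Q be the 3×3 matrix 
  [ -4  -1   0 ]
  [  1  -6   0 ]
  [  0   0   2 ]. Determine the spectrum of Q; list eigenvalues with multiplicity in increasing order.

Characteristic polynomial: p(λ) = λ^3 + 8λ^2 + 5λ - 50 = (λ - 2)(λ + 5)^2.
Roots (with multiplicity): -5, -5, 2.

-5, -5, 2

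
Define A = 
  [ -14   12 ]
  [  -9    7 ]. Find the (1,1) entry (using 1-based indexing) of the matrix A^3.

-476

Characteristic polynomial: λ^2 + 7λ + 10 = (λ + 2)(λ + 5), so the eigenvalues are -5, -2.
λ=-5: eigenvector (4, 3).
λ=-2: eigenvector (1, 1).
P = [[4, 1], [3, 1]], D = diag(-5, -2), P⁻¹ = [[1, -1], [-3, 4]].
A³ = P·diag(-125, -8)·P⁻¹ = [[-476, 468], [-351, 343]].
The requested entry is -476.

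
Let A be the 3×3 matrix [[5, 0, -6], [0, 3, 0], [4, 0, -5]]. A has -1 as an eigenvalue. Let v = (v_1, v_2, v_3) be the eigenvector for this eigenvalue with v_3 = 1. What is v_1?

A + 1I = [[6, 0, -6], [0, 4, 0], [4, 0, -4]].
Solving (A + 1I)v = 0 gives the eigenspace spanned by (1, 0, 1).
With v_3 = 1, v = (1, 0, 1), so v_1 = 1.

1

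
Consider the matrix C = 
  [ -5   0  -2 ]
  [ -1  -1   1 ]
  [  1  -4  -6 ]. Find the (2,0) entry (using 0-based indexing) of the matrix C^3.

Characteristic polynomial: s^3 + 12s^2 + 47s + 60 = (s + 3)(s + 4)(s + 5), so the eigenvalues are -5, -4, -3.
s=-3: eigenvector (-1, -1, 1).
s=-4: eigenvector (-2, -1, 1).
s=-5: eigenvector (4, 1, 0).
P = [[-1, -2, 4], [-1, -1, 1], [1, 1, 0]], D = diag(-3, -4, -5), P⁻¹ = [[1, -4, -2], [-1, 4, 3], [0, 1, 1]].
C³ = P·diag(-27, -64, -125)·P⁻¹ = [[-101, -96, -170], [-37, 23, 13], [37, -148, -138]].
The requested entry is 37.

37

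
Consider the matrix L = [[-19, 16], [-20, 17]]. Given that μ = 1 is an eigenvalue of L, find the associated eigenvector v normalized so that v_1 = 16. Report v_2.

L − 1I = [[-20, 16], [-20, 16]].
Solving (L − 1I)v = 0 gives the eigenspace spanned by (16, 20).
With v_1 = 16, v = (16, 20), so v_2 = 20.

20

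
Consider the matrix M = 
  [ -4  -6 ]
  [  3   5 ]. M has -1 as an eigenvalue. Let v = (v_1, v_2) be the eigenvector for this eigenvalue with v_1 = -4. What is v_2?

2

M + 1I = [[-3, -6], [3, 6]].
Solving (M + 1I)v = 0 gives the eigenspace spanned by (-4, 2).
With v_1 = -4, v = (-4, 2), so v_2 = 2.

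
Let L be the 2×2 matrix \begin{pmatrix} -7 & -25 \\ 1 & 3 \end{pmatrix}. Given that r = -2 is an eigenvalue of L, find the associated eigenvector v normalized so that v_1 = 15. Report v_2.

-3

L + 2I = [[-5, -25], [1, 5]].
Solving (L + 2I)v = 0 gives the eigenspace spanned by (15, -3).
With v_1 = 15, v = (15, -3), so v_2 = -3.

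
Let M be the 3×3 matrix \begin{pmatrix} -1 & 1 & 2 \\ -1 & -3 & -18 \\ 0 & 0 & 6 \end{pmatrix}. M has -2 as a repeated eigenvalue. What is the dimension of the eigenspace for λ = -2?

1

M + 2I = [[1, 1, 2], [-1, -1, -18], [0, 0, 8]].
This matrix has rank 2, so its null space has dimension 3 − 2 = 1.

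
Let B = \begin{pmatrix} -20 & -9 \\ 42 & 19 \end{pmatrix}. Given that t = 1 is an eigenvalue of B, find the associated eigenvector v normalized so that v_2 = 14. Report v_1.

B − 1I = [[-21, -9], [42, 18]].
Solving (B − 1I)v = 0 gives the eigenspace spanned by (-6, 14).
With v_2 = 14, v = (-6, 14), so v_1 = -6.

-6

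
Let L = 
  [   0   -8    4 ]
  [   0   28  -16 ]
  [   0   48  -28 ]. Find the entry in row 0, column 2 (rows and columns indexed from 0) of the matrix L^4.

Characteristic polynomial: s^3 - 16s = s(s - 4)(s + 4), so the eigenvalues are -4, 0, 4.
s=0: eigenvector (1, 0, 0).
s=-4: eigenvector (0, 1, 2).
s=4: eigenvector (1, -2, -3).
P = [[1, 0, 1], [0, 1, -2], [0, 2, -3]], D = diag(0, -4, 4), P⁻¹ = [[1, 2, -1], [0, -3, 2], [0, -2, 1]].
L⁴ = P·diag(0, 256, 256)·P⁻¹ = [[0, -512, 256], [0, 256, 0], [0, 0, 256]].
The requested entry is 256.

256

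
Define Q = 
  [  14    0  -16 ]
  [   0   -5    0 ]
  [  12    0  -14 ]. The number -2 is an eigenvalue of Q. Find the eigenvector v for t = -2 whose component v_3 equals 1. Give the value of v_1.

1

Q + 2I = [[16, 0, -16], [0, -3, 0], [12, 0, -12]].
Solving (Q + 2I)v = 0 gives the eigenspace spanned by (1, 0, 1).
With v_3 = 1, v = (1, 0, 1), so v_1 = 1.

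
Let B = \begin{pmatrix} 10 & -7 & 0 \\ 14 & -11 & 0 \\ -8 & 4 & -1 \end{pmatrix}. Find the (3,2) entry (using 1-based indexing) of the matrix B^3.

28

Characteristic polynomial: s^3 + 2s^2 - 11s - 12 = (s - 3)(s + 1)(s + 4), so the eigenvalues are -4, -1, 3.
s=-4: eigenvector (1, 2, 0).
s=3: eigenvector (-1, -1, 1).
s=-1: eigenvector (0, 0, 1).
P = [[1, -1, 0], [2, -1, 0], [0, 1, 1]], D = diag(-4, 3, -1), P⁻¹ = [[-1, 1, 0], [-2, 1, 0], [2, -1, 1]].
B³ = P·diag(-64, 27, -1)·P⁻¹ = [[118, -91, 0], [182, -155, 0], [-56, 28, -1]].
The requested entry is 28.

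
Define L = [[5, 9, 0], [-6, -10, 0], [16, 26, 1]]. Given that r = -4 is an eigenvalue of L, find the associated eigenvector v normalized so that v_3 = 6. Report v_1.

3

L + 4I = [[9, 9, 0], [-6, -6, 0], [16, 26, 5]].
Solving (L + 4I)v = 0 gives the eigenspace spanned by (3, -3, 6).
With v_3 = 6, v = (3, -3, 6), so v_1 = 3.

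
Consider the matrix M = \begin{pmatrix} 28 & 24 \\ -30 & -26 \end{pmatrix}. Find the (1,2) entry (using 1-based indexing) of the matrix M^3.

288

Characteristic polynomial: s^2 - 2s - 8 = (s - 4)(s + 2), so the eigenvalues are -2, 4.
s=-2: eigenvector (-4, 5).
s=4: eigenvector (-1, 1).
P = [[-4, -1], [5, 1]], D = diag(-2, 4), P⁻¹ = [[1, 1], [-5, -4]].
M³ = P·diag(-8, 64)·P⁻¹ = [[352, 288], [-360, -296]].
The requested entry is 288.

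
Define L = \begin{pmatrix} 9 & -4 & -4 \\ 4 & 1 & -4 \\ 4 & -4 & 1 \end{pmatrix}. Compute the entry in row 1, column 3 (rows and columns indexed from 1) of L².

-24

Characteristic polynomial: s^3 - 11s^2 + 35s - 25 = (s - 5)^2(s - 1), so the eigenvalues are 1, 5, 5.
s=5: eigenvector (1, 1, 0).
s=5: eigenvector (0, 1, -1).
s=1: eigenvector (1, 1, 1).
P = [[1, 0, 1], [1, 1, 1], [0, -1, 1]], D = diag(5, 5, 1), P⁻¹ = [[2, -1, -1], [-1, 1, 0], [-1, 1, 1]].
L² = P·diag(25, 25, 1)·P⁻¹ = [[49, -24, -24], [24, 1, -24], [24, -24, 1]].
The requested entry is -24.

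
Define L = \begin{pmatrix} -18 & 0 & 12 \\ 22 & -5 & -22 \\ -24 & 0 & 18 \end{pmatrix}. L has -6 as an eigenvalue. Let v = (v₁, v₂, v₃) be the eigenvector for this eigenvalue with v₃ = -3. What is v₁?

-3

L + 6I = [[-12, 0, 12], [22, 1, -22], [-24, 0, 24]].
Solving (L + 6I)v = 0 gives the eigenspace spanned by (-3, 0, -3).
With v₃ = -3, v = (-3, 0, -3), so v₁ = -3.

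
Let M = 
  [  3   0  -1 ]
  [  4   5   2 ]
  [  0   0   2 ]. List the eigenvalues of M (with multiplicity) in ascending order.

Characteristic polynomial: p(μ) = μ^3 - 10μ^2 + 31μ - 30 = (μ - 5)(μ - 3)(μ - 2).
Roots (with multiplicity): 2, 3, 5.

2, 3, 5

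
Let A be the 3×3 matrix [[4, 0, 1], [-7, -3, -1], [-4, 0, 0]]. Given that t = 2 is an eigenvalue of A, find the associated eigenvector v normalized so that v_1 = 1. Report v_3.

A − 2I = [[2, 0, 1], [-7, -5, -1], [-4, 0, -2]].
Solving (A − 2I)v = 0 gives the eigenspace spanned by (1, -1, -2).
With v_1 = 1, v = (1, -1, -2), so v_3 = -2.

-2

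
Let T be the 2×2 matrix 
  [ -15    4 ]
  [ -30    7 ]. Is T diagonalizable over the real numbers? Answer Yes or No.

Yes

Characteristic polynomial: p(λ) = λ^2 + 8λ + 15 = (λ + 3)(λ + 5).
All 2 eigenvalues are distinct, so T is diagonalizable.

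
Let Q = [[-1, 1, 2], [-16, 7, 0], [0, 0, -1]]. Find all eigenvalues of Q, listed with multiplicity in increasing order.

Characteristic polynomial: p(r) = r^3 - 5r^2 + 3r + 9 = (r - 3)^2(r + 1).
Roots (with multiplicity): -1, 3, 3.

-1, 3, 3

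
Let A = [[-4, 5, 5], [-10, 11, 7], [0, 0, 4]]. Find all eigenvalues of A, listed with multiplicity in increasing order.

1, 4, 6

Characteristic polynomial: p(r) = r^3 - 11r^2 + 34r - 24 = (r - 6)(r - 4)(r - 1).
Roots (with multiplicity): 1, 4, 6.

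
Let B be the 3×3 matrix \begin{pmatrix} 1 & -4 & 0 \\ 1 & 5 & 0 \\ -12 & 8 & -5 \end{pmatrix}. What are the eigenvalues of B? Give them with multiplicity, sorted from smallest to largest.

-5, 3, 3

Characteristic polynomial: p(s) = s^3 - s^2 - 21s + 45 = (s - 3)^2(s + 5).
Roots (with multiplicity): -5, 3, 3.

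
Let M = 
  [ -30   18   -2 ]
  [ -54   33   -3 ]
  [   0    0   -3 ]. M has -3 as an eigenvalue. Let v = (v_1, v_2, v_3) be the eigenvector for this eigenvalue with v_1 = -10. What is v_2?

-15

M + 3I = [[-27, 18, -2], [-54, 36, -3], [0, 0, 0]].
Solving (M + 3I)v = 0 gives the eigenspace spanned by (-10, -15, 0).
With v_1 = -10, v = (-10, -15, 0), so v_2 = -15.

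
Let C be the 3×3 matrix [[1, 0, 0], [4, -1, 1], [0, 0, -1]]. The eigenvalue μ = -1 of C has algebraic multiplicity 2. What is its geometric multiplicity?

1

C + 1I = [[2, 0, 0], [4, 0, 1], [0, 0, 0]].
This matrix has rank 2, so its null space has dimension 3 − 2 = 1.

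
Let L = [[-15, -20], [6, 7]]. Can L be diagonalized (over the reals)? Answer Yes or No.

Yes

Characteristic polynomial: p(s) = s^2 + 8s + 15 = (s + 3)(s + 5).
All 2 eigenvalues are distinct, so L is diagonalizable.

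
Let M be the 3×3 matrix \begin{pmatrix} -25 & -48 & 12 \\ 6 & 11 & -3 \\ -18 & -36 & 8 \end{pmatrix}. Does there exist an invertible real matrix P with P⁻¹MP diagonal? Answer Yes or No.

Characteristic polynomial: p(r) = r^3 + 6r^2 + 9r + 4 = (r + 1)^2(r + 4).
r = -1 has algebraic multiplicity 2; rank(M + 1I) = 1, so geometric multiplicity = 2.
Every eigenvalue has geometric = algebraic multiplicity, so M is diagonalizable.

Yes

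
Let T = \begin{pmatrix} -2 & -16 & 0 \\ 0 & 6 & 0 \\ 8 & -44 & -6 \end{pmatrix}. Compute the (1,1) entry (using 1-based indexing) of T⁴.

Characteristic polynomial: r^3 + 2r^2 - 36r - 72 = (r - 6)(r + 2)(r + 6), so the eigenvalues are -6, -2, 6.
r=-2: eigenvector (1, 0, 2).
r=6: eigenvector (-2, 1, -5).
r=-6: eigenvector (0, 0, 1).
P = [[1, -2, 0], [0, 1, 0], [2, -5, 1]], D = diag(-2, 6, -6), P⁻¹ = [[1, 2, 0], [0, 1, 0], [-2, 1, 1]].
T⁴ = P·diag(16, 1296, 1296)·P⁻¹ = [[16, -2560, 0], [0, 1296, 0], [-2560, -5120, 1296]].
The requested entry is 16.

16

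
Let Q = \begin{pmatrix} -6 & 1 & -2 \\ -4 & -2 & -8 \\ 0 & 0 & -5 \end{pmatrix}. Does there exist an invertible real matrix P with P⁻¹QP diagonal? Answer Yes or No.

Characteristic polynomial: p(s) = s^3 + 13s^2 + 56s + 80 = (s + 4)^2(s + 5).
s = -4 has algebraic multiplicity 2; rank(Q + 4I) = 2, so geometric multiplicity = 1.
Geometric multiplicity < algebraic multiplicity, so Q is not diagonalizable.

No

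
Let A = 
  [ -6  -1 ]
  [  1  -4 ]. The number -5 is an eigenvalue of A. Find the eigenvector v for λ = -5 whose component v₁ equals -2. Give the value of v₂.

A + 5I = [[-1, -1], [1, 1]].
Solving (A + 5I)v = 0 gives the eigenspace spanned by (-2, 2).
With v₁ = -2, v = (-2, 2), so v₂ = 2.

2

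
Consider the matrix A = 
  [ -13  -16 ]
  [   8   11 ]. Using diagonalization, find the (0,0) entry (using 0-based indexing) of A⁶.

Characteristic polynomial: s^2 + 2s - 15 = (s - 3)(s + 5), so the eigenvalues are -5, 3.
s=-5: eigenvector (2, -1).
s=3: eigenvector (-1, 1).
P = [[2, -1], [-1, 1]], D = diag(-5, 3), P⁻¹ = [[1, 1], [1, 2]].
A⁶ = P·diag(15625, 729)·P⁻¹ = [[30521, 29792], [-14896, -14167]].
The requested entry is 30521.

30521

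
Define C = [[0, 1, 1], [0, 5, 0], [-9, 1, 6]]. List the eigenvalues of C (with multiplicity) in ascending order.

Characteristic polynomial: p(μ) = μ^3 - 11μ^2 + 39μ - 45 = (μ - 5)(μ - 3)^2.
Roots (with multiplicity): 3, 3, 5.

3, 3, 5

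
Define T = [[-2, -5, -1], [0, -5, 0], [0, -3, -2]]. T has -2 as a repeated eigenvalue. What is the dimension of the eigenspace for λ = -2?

1

T + 2I = [[0, -5, -1], [0, -3, 0], [0, -3, 0]].
This matrix has rank 2, so its null space has dimension 3 − 2 = 1.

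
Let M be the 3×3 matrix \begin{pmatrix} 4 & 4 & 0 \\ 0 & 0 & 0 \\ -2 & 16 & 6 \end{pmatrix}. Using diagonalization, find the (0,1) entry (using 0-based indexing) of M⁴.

256

Characteristic polynomial: μ^3 - 10μ^2 + 24μ = μ(μ - 6)(μ - 4), so the eigenvalues are 0, 4, 6.
μ=4: eigenvector (1, 0, 1).
μ=0: eigenvector (-1, 1, -3).
μ=6: eigenvector (0, 0, 1).
P = [[1, -1, 0], [0, 1, 0], [1, -3, 1]], D = diag(4, 0, 6), P⁻¹ = [[1, 1, 0], [0, 1, 0], [-1, 2, 1]].
M⁴ = P·diag(256, 0, 1296)·P⁻¹ = [[256, 256, 0], [0, 0, 0], [-1040, 2848, 1296]].
The requested entry is 256.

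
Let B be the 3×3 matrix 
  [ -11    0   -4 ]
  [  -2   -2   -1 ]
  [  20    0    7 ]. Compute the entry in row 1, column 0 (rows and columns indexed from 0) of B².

Characteristic polynomial: r^3 + 6r^2 + 11r + 6 = (r + 1)(r + 2)(r + 3), so the eigenvalues are -3, -2, -1.
r=-2: eigenvector (0, 1, 0).
r=-3: eigenvector (1, 0, -2).
r=-1: eigenvector (-2, -1, 5).
P = [[0, 1, -2], [1, 0, -1], [0, -2, 5]], D = diag(-2, -3, -1), P⁻¹ = [[2, 1, 1], [5, 0, 2], [2, 0, 1]].
B² = P·diag(4, 9, 1)·P⁻¹ = [[41, 0, 16], [6, 4, 3], [-80, 0, -31]].
The requested entry is 6.

6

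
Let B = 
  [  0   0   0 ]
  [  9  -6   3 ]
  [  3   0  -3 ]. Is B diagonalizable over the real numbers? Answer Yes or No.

Yes

Characteristic polynomial: p(μ) = μ^3 + 9μ^2 + 18μ = μ(μ + 3)(μ + 6).
All 3 eigenvalues are distinct, so B is diagonalizable.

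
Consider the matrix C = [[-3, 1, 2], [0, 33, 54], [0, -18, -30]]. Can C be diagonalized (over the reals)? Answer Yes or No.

Characteristic polynomial: p(s) = s^3 - 27s - 54 = (s - 6)(s + 3)^2.
s = -3 has algebraic multiplicity 2; rank(C + 3I) = 2, so geometric multiplicity = 1.
Geometric multiplicity < algebraic multiplicity, so C is not diagonalizable.

No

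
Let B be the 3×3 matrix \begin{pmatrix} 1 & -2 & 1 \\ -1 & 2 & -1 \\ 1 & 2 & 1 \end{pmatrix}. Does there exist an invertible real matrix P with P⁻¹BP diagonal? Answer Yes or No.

Characteristic polynomial: p(t) = t^3 - 4t^2 + 4t = t(t - 2)^2.
t = 2 has algebraic multiplicity 2; rank(B − 2I) = 2, so geometric multiplicity = 1.
Geometric multiplicity < algebraic multiplicity, so B is not diagonalizable.

No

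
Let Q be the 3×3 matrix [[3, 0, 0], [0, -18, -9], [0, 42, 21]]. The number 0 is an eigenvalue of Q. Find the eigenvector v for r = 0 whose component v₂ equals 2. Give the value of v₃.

-4

Q = [[3, 0, 0], [0, -18, -9], [0, 42, 21]].
Solving (Q)v = 0 gives the eigenspace spanned by (0, 2, -4).
With v₂ = 2, v = (0, 2, -4), so v₃ = -4.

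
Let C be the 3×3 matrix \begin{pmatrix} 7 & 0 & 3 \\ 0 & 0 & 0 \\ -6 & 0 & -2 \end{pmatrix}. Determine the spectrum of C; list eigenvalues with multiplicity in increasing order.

Characteristic polynomial: p(r) = r^3 - 5r^2 + 4r = r(r - 4)(r - 1).
Roots (with multiplicity): 0, 1, 4.

0, 1, 4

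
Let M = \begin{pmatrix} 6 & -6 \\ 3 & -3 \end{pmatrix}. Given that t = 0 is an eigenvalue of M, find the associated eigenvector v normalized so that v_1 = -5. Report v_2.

-5

M = [[6, -6], [3, -3]].
Solving (M)v = 0 gives the eigenspace spanned by (-5, -5).
With v_1 = -5, v = (-5, -5), so v_2 = -5.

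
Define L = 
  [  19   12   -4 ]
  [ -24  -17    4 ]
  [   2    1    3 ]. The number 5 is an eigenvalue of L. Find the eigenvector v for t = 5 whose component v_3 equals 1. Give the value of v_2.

L − 5I = [[14, 12, -4], [-24, -22, 4], [2, 1, -2]].
Solving (L − 5I)v = 0 gives the eigenspace spanned by (2, -2, 1).
With v_3 = 1, v = (2, -2, 1), so v_2 = -2.

-2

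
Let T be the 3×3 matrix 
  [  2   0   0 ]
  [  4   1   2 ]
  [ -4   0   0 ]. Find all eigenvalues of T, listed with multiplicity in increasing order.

0, 1, 2

Characteristic polynomial: p(λ) = λ^3 - 3λ^2 + 2λ = λ(λ - 2)(λ - 1).
Roots (with multiplicity): 0, 1, 2.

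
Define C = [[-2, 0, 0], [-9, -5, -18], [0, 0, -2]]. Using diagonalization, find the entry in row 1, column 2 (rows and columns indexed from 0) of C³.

-702

Characteristic polynomial: t^3 + 9t^2 + 24t + 20 = (t + 2)^2(t + 5), so the eigenvalues are -5, -2, -2.
t=-2: eigenvector (-1, -3, 1).
t=-2: eigenvector (-2, 0, 1).
t=-5: eigenvector (0, 1, 0).
P = [[-1, -2, 0], [-3, 0, 1], [1, 1, 0]], D = diag(-2, -2, -5), P⁻¹ = [[1, 0, 2], [-1, 0, -1], [3, 1, 6]].
C³ = P·diag(-8, -8, -125)·P⁻¹ = [[-8, 0, 0], [-351, -125, -702], [0, 0, -8]].
The requested entry is -702.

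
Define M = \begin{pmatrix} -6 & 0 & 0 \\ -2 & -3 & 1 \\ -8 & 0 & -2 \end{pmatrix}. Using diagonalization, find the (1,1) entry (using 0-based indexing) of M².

9

Characteristic polynomial: λ^3 + 11λ^2 + 36λ + 36 = (λ + 2)(λ + 3)(λ + 6), so the eigenvalues are -6, -3, -2.
λ=-2: eigenvector (0, 1, 1).
λ=-3: eigenvector (0, 1, 0).
λ=-6: eigenvector (1, 0, 2).
P = [[0, 0, 1], [1, 1, 0], [1, 0, 2]], D = diag(-2, -3, -6), P⁻¹ = [[-2, 0, 1], [2, 1, -1], [1, 0, 0]].
M² = P·diag(4, 9, 36)·P⁻¹ = [[36, 0, 0], [10, 9, -5], [64, 0, 4]].
The requested entry is 9.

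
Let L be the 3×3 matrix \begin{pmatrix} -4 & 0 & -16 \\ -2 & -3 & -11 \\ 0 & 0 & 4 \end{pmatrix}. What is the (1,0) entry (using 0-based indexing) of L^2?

Characteristic polynomial: λ^3 + 3λ^2 - 16λ - 48 = (λ - 4)(λ + 3)(λ + 4), so the eigenvalues are -4, -3, 4.
λ=-4: eigenvector (1, 2, 0).
λ=4: eigenvector (-2, -1, 1).
λ=-3: eigenvector (0, 1, 0).
P = [[1, -2, 0], [2, -1, 1], [0, 1, 0]], D = diag(-4, 4, -3), P⁻¹ = [[1, 0, 2], [0, 0, 1], [-2, 1, -3]].
L² = P·diag(16, 16, 9)·P⁻¹ = [[16, 0, 0], [14, 9, 21], [0, 0, 16]].
The requested entry is 14.

14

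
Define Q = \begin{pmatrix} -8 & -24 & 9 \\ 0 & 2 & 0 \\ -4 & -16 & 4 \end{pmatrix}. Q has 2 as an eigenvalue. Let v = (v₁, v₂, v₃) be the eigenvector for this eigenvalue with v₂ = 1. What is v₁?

-6

Q − 2I = [[-10, -24, 9], [0, 0, 0], [-4, -16, 2]].
Solving (Q − 2I)v = 0 gives the eigenspace spanned by (-6, 1, -4).
With v₂ = 1, v = (-6, 1, -4), so v₁ = -6.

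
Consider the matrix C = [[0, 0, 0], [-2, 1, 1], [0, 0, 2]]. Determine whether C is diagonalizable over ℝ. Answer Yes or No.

Characteristic polynomial: p(s) = s^3 - 3s^2 + 2s = s(s - 2)(s - 1).
All 3 eigenvalues are distinct, so C is diagonalizable.

Yes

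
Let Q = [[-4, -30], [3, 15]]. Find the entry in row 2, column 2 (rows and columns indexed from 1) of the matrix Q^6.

325935

Characteristic polynomial: s^2 - 11s + 30 = (s - 6)(s - 5), so the eigenvalues are 5, 6.
s=6: eigenvector (-3, 1).
s=5: eigenvector (10, -3).
P = [[-3, 10], [1, -3]], D = diag(6, 5), P⁻¹ = [[3, 10], [1, 3]].
Q⁶ = P·diag(46656, 15625)·P⁻¹ = [[-263654, -930930], [93093, 325935]].
The requested entry is 325935.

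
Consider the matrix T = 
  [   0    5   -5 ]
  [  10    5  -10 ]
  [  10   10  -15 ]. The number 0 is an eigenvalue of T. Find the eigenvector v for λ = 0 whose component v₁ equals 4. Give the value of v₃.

T = [[0, 5, -5], [10, 5, -10], [10, 10, -15]].
Solving (T)v = 0 gives the eigenspace spanned by (4, 8, 8).
With v₁ = 4, v = (4, 8, 8), so v₃ = 8.

8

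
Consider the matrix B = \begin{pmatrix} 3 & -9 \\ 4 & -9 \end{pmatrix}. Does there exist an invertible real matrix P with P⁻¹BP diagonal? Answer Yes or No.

No

Characteristic polynomial: p(t) = t^2 + 6t + 9 = (t + 3)^2.
t = -3 has algebraic multiplicity 2; rank(B + 3I) = 1, so geometric multiplicity = 1.
Geometric multiplicity < algebraic multiplicity, so B is not diagonalizable.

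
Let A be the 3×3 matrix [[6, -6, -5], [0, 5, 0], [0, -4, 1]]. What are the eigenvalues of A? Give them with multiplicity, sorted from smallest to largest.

Characteristic polynomial: p(r) = r^3 - 12r^2 + 41r - 30 = (r - 6)(r - 5)(r - 1).
Roots (with multiplicity): 1, 5, 6.

1, 5, 6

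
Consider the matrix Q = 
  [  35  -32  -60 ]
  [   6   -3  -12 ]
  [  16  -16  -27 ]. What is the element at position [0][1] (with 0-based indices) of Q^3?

Characteristic polynomial: r^3 - 5r^2 - 9r + 45 = (r - 5)(r - 3)(r + 3), so the eigenvalues are -3, 3, 5.
r=3: eigenvector (1, 1, 0).
r=-3: eigenvector (4, 1, 2).
r=5: eigenvector (2, 0, 1).
P = [[1, 4, 2], [1, 1, 0], [0, 2, 1]], D = diag(3, -3, 5), P⁻¹ = [[1, 0, -2], [-1, 1, 2], [2, -2, -3]].
Q³ = P·diag(27, -27, 125)·P⁻¹ = [[635, -608, -1020], [54, -27, -108], [304, -304, -483]].
The requested entry is -608.

-608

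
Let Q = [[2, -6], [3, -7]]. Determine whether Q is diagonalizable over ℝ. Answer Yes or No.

Yes

Characteristic polynomial: p(t) = t^2 + 5t + 4 = (t + 1)(t + 4).
All 2 eigenvalues are distinct, so Q is diagonalizable.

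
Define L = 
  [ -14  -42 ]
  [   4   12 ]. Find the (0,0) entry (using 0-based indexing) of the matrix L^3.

Characteristic polynomial: r^2 + 2r = r(r + 2), so the eigenvalues are -2, 0.
r=-2: eigenvector (7, -2).
r=0: eigenvector (-3, 1).
P = [[7, -3], [-2, 1]], D = diag(-2, 0), P⁻¹ = [[1, 3], [2, 7]].
L³ = P·diag(-8, 0)·P⁻¹ = [[-56, -168], [16, 48]].
The requested entry is -56.

-56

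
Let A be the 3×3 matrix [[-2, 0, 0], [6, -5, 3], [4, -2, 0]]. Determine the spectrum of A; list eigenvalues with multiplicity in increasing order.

Characteristic polynomial: p(μ) = μ^3 + 7μ^2 + 16μ + 12 = (μ + 2)^2(μ + 3).
Roots (with multiplicity): -3, -2, -2.

-3, -2, -2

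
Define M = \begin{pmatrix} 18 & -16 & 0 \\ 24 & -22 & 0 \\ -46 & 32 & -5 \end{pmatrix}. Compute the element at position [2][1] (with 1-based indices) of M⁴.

Characteristic polynomial: λ^3 + 9λ^2 + 8λ - 60 = (λ - 2)(λ + 5)(λ + 6), so the eigenvalues are -6, -5, 2.
λ=2: eigenvector (-1, -1, 2).
λ=-6: eigenvector (-2, -3, 4).
λ=-5: eigenvector (0, 0, 1).
P = [[-1, -2, 0], [-1, -3, 0], [2, 4, 1]], D = diag(2, -6, -5), P⁻¹ = [[-3, 2, 0], [1, -1, 0], [2, 0, 1]].
M⁴ = P·diag(16, 1296, 625)·P⁻¹ = [[-2544, 2560, 0], [-3840, 3856, 0], [6338, -5120, 625]].
The requested entry is -3840.

-3840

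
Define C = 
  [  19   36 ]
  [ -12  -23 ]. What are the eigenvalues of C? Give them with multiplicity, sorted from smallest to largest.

-5, 1

Characteristic polynomial: p(μ) = μ^2 + 4μ - 5 = (μ - 1)(μ + 5).
Roots (with multiplicity): -5, 1.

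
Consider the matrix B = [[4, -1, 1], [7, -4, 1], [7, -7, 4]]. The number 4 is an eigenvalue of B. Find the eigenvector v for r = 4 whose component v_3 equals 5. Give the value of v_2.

5

B − 4I = [[0, -1, 1], [7, -8, 1], [7, -7, 0]].
Solving (B − 4I)v = 0 gives the eigenspace spanned by (5, 5, 5).
With v_3 = 5, v = (5, 5, 5), so v_2 = 5.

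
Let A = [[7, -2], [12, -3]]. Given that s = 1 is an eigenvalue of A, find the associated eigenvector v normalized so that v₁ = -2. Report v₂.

A − 1I = [[6, -2], [12, -4]].
Solving (A − 1I)v = 0 gives the eigenspace spanned by (-2, -6).
With v₁ = -2, v = (-2, -6), so v₂ = -6.

-6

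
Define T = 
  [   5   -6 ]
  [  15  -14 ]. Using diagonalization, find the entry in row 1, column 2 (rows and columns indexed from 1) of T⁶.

Characteristic polynomial: s^2 + 9s + 20 = (s + 4)(s + 5), so the eigenvalues are -5, -4.
s=-4: eigenvector (2, 3).
s=-5: eigenvector (-3, -5).
P = [[2, -3], [3, -5]], D = diag(-4, -5), P⁻¹ = [[5, -3], [3, -2]].
T⁶ = P·diag(4096, 15625)·P⁻¹ = [[-99665, 69174], [-172935, 119386]].
The requested entry is 69174.

69174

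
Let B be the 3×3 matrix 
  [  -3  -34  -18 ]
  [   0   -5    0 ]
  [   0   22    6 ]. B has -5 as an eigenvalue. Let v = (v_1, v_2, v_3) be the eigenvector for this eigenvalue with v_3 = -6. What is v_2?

3

B + 5I = [[2, -34, -18], [0, 0, 0], [0, 22, 11]].
Solving (B + 5I)v = 0 gives the eigenspace spanned by (-3, 3, -6).
With v_3 = -6, v = (-3, 3, -6), so v_2 = 3.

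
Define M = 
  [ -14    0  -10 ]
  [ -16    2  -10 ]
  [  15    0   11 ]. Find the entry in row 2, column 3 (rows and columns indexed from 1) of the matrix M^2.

Characteristic polynomial: r^3 + r^2 - 10r + 8 = (r - 2)(r - 1)(r + 4), so the eigenvalues are -4, 1, 2.
r=-4: eigenvector (1, 1, -1).
r=2: eigenvector (0, 1, 0).
r=1: eigenvector (-2, -2, 3).
P = [[1, 0, -2], [1, 1, -2], [-1, 0, 3]], D = diag(-4, 2, 1), P⁻¹ = [[3, 0, 2], [-1, 1, 0], [1, 0, 1]].
M² = P·diag(16, 4, 1)·P⁻¹ = [[46, 0, 30], [42, 4, 30], [-45, 0, -29]].
The requested entry is 30.

30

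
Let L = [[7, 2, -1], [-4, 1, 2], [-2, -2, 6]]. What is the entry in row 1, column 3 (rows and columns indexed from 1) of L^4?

Characteristic polynomial: t^3 - 14t^2 + 65t - 100 = (t - 5)^2(t - 4), so the eigenvalues are 4, 5, 5.
t=5: eigenvector (-1, 2, 2).
t=5: eigenvector (-1, 1, 0).
t=4: eigenvector (1, -2, -1).
P = [[-1, -1, 1], [2, 1, -2], [2, 0, -1]], D = diag(5, 5, 4), P⁻¹ = [[-1, -1, 1], [-2, -1, 0], [-2, -2, 1]].
L⁴ = P·diag(625, 625, 256)·P⁻¹ = [[1363, 738, -369], [-1476, -851, 738], [-738, -738, 994]].
The requested entry is -369.

-369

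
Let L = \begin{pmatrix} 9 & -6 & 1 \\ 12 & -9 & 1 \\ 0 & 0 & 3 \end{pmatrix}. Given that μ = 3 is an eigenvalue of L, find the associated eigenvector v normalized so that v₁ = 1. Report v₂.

L − 3I = [[6, -6, 1], [12, -12, 1], [0, 0, 0]].
Solving (L − 3I)v = 0 gives the eigenspace spanned by (1, 1, 0).
With v₁ = 1, v = (1, 1, 0), so v₂ = 1.

1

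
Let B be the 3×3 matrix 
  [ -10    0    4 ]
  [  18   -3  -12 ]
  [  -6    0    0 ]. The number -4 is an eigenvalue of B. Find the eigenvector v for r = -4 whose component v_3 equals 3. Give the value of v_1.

2

B + 4I = [[-6, 0, 4], [18, 1, -12], [-6, 0, 4]].
Solving (B + 4I)v = 0 gives the eigenspace spanned by (2, 0, 3).
With v_3 = 3, v = (2, 0, 3), so v_1 = 2.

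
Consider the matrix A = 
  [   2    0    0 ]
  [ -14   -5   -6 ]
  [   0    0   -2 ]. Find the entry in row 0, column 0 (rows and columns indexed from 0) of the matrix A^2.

Characteristic polynomial: s^3 + 5s^2 - 4s - 20 = (s - 2)(s + 2)(s + 5), so the eigenvalues are -5, -2, 2.
s=2: eigenvector (1, -2, 0).
s=-5: eigenvector (0, 1, 0).
s=-2: eigenvector (0, -2, 1).
P = [[1, 0, 0], [-2, 1, -2], [0, 0, 1]], D = diag(2, -5, -2), P⁻¹ = [[1, 0, 0], [2, 1, 2], [0, 0, 1]].
A² = P·diag(4, 25, 4)·P⁻¹ = [[4, 0, 0], [42, 25, 42], [0, 0, 4]].
The requested entry is 4.

4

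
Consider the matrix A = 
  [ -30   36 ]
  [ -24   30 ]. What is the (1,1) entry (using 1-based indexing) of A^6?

Characteristic polynomial: r^2 - 36 = (r - 6)(r + 6), so the eigenvalues are -6, 6.
r=6: eigenvector (1, 1).
r=-6: eigenvector (-3, -2).
P = [[1, -3], [1, -2]], D = diag(6, -6), P⁻¹ = [[-2, 3], [-1, 1]].
A⁶ = P·diag(46656, 46656)·P⁻¹ = [[46656, 0], [0, 46656]].
The requested entry is 46656.

46656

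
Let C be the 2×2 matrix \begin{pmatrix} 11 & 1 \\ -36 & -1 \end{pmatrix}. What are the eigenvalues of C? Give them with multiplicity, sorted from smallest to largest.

Characteristic polynomial: p(s) = s^2 - 10s + 25 = (s - 5)^2.
Roots (with multiplicity): 5, 5.

5, 5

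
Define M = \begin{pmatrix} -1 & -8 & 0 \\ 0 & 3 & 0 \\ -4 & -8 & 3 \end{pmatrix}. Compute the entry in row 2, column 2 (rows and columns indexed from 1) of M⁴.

Characteristic polynomial: μ^3 - 5μ^2 + 3μ + 9 = (μ - 3)^2(μ + 1), so the eigenvalues are -1, 3, 3.
μ=-1: eigenvector (1, 0, 1).
μ=3: eigenvector (-2, 1, -2).
μ=3: eigenvector (0, 0, 1).
P = [[1, -2, 0], [0, 1, 0], [1, -2, 1]], D = diag(-1, 3, 3), P⁻¹ = [[1, 2, 0], [0, 1, 0], [-1, 0, 1]].
M⁴ = P·diag(1, 81, 81)·P⁻¹ = [[1, -160, 0], [0, 81, 0], [-80, -160, 81]].
The requested entry is 81.

81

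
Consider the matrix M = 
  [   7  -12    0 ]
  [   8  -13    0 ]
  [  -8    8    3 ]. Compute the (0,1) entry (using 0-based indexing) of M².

72

Characteristic polynomial: s^3 + 3s^2 - 13s - 15 = (s - 3)(s + 1)(s + 5), so the eigenvalues are -5, -1, 3.
s=-5: eigenvector (1, 1, 0).
s=3: eigenvector (0, 0, 1).
s=-1: eigenvector (-3, -2, -2).
P = [[1, 0, -3], [1, 0, -2], [0, 1, -2]], D = diag(-5, 3, -1), P⁻¹ = [[-2, 3, 0], [-2, 2, 1], [-1, 1, 0]].
M² = P·diag(25, 9, 1)·P⁻¹ = [[-47, 72, 0], [-48, 73, 0], [-16, 16, 9]].
The requested entry is 72.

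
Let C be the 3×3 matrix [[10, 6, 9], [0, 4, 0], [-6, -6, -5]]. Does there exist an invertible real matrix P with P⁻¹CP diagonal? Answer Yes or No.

Yes

Characteristic polynomial: p(λ) = λ^3 - 9λ^2 + 24λ - 16 = (λ - 4)^2(λ - 1).
λ = 4 has algebraic multiplicity 2; rank(C − 4I) = 1, so geometric multiplicity = 2.
Every eigenvalue has geometric = algebraic multiplicity, so C is diagonalizable.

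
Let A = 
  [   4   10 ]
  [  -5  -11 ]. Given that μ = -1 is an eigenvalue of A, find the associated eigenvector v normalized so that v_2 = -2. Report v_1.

A + 1I = [[5, 10], [-5, -10]].
Solving (A + 1I)v = 0 gives the eigenspace spanned by (4, -2).
With v_2 = -2, v = (4, -2), so v_1 = 4.

4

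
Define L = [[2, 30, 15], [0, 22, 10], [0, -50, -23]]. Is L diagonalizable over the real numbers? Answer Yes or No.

Yes

Characteristic polynomial: p(μ) = μ^3 - μ^2 - 8μ + 12 = (μ - 2)^2(μ + 3).
μ = 2 has algebraic multiplicity 2; rank(L − 2I) = 1, so geometric multiplicity = 2.
Every eigenvalue has geometric = algebraic multiplicity, so L is diagonalizable.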